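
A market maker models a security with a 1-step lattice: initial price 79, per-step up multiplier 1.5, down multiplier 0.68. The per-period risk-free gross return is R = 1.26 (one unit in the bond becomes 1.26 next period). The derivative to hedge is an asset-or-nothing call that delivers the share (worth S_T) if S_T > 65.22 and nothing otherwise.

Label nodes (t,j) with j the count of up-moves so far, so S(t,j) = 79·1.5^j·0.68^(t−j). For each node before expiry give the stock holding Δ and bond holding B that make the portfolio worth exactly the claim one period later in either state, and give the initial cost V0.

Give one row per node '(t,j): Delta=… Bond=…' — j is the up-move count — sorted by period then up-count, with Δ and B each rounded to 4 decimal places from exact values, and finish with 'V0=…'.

(0,0): Delta=1.8293 Bond=-77.9907
V0=66.5215

No-arbitrage ⇒ martingale measure with p* = (R−d)/(u−d) = 0.7073.
At expiry t=1: V(1,0)=0.0000, V(1,1)=118.5000
(0,0): S=79.0000. Δ = (V_up−V_dn)/(S_up−S_dn) = (118.5000−0.0000)/(118.5000−53.7200) = 1.8293. V = [p*·118.5000 + (1−p*)·0.0000]/1.26 = 66.5215. B = V − Δ·S = -77.9907.
The time-0 hedge costs 66.5215, which is the no-arbitrage price.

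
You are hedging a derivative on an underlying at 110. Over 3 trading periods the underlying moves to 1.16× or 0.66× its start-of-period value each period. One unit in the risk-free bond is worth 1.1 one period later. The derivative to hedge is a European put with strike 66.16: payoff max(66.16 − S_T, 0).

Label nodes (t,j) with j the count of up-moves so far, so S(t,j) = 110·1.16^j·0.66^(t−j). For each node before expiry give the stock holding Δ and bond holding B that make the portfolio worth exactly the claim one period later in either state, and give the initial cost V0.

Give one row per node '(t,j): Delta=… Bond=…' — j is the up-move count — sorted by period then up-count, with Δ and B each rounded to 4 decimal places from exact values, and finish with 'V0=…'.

(0,0): Delta=-0.0388 Bond=4.6097
(1,0): Delta=-0.3051 Bond=24.4083
(1,1): Delta=-0.0181 Bond=2.4337
(2,0): Delta=-1.0000 Bond=60.1455
(2,1): Delta=-0.2512 Bond=22.3088
(2,2): Delta=0.0000 Bond=0.0000
V0=0.3469

The replicating-portfolio and risk-neutral prices coincide; use p* = (1.1−0.66)/(1.16−0.66) = 0.8800 for the latter.
Payoff layer (t=3): V(3,0)=34.5354, V(3,1)=10.5774, V(3,2)=0.0000, V(3,3)=0.0000
(2,0): S=47.9160. Δ = (V_up−V_dn)/(S_up−S_dn) = (10.5774−34.5354)/(55.5826−31.6246) = -1.0000. V = [p*·10.5774 + (1−p*)·34.5354]/1.1 = 12.2295. B = V − Δ·S = 60.1455.
(2,1): S=84.2160. Δ = (V_up−V_dn)/(S_up−S_dn) = (0.0000−10.5774)/(97.6906−55.5826) = -0.2512. V = [p*·0.0000 + (1−p*)·10.5774]/1.1 = 1.1539. B = V − Δ·S = 22.3088.
(2,2): S=148.0160. Δ = (V_up−V_dn)/(S_up−S_dn) = (0.0000−0.0000)/(171.6986−97.6906) = 0.0000. V = [p*·0.0000 + (1−p*)·0.0000]/1.1 = 0.0000. B = V − Δ·S = 0.0000.
(1,0): S=72.6000. Δ = (V_up−V_dn)/(S_up−S_dn) = (1.1539−12.2295)/(84.2160−47.9160) = -0.3051. V = [p*·1.1539 + (1−p*)·12.2295]/1.1 = 2.2572. B = V − Δ·S = 24.4083.
(1,1): S=127.6000. Δ = (V_up−V_dn)/(S_up−S_dn) = (0.0000−1.1539)/(148.0160−84.2160) = -0.0181. V = [p*·0.0000 + (1−p*)·1.1539]/1.1 = 0.1259. B = V − Δ·S = 2.4337.
(0,0): S=110.0000. Δ = (V_up−V_dn)/(S_up−S_dn) = (0.1259−2.2572)/(127.6000−72.6000) = -0.0388. V = [p*·0.1259 + (1−p*)·2.2572]/1.1 = 0.3469. B = V − Δ·S = 4.6097.
Self-financing check: at every node Δ·S+B equals the discounted successor values.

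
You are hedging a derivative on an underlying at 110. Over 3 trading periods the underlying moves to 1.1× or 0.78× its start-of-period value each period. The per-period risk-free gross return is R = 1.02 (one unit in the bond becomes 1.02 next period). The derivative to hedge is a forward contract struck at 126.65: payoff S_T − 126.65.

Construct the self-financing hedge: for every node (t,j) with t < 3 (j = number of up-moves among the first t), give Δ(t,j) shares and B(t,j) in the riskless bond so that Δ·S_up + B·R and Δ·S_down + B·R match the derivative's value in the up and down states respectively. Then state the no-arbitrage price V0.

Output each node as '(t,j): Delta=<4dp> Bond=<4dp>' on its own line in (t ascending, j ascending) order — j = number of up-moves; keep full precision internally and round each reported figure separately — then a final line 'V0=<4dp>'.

The replicating-portfolio and risk-neutral prices coincide; use p* = (1.02−0.78)/(1.1−0.78) = 0.7500 for the latter.
At expiry t=3: V(3,0)=-74.4493, V(3,1)=-53.0336, V(3,2)=-22.8320, V(3,3)=19.7600
Node (2,0) S=66.9240: V=(p*·-53.0336+(1−p*)·-74.4493)/1.02=-57.2427; Δ=(-53.0336−-74.4493)/(73.6164−52.2007)=1.0000; B=V−Δ·S=-124.1667
Node (2,1) S=94.3800: V=(p*·-22.8320+(1−p*)·-53.0336)/1.02=-29.7867; Δ=(-22.8320−-53.0336)/(103.8180−73.6164)=1.0000; B=V−Δ·S=-124.1667
Node (2,2) S=133.1000: V=(p*·19.7600+(1−p*)·-22.8320)/1.02=8.9333; Δ=(19.7600−-22.8320)/(146.4100−103.8180)=1.0000; B=V−Δ·S=-124.1667
Node (1,0) S=85.8000: V=(p*·-29.7867+(1−p*)·-57.2427)/1.02=-35.9320; Δ=(-29.7867−-57.2427)/(94.3800−66.9240)=1.0000; B=V−Δ·S=-121.7320
Node (1,1) S=121.0000: V=(p*·8.9333+(1−p*)·-29.7867)/1.02=-0.7320; Δ=(8.9333−-29.7867)/(133.1000−94.3800)=1.0000; B=V−Δ·S=-121.7320
Node (0,0) S=110.0000: V=(p*·-0.7320+(1−p*)·-35.9320)/1.02=-9.3451; Δ=(-0.7320−-35.9320)/(121.0000−85.8000)=1.0000; B=V−Δ·S=-119.3451
Each (Δ,B) replicates both successor values, so the strategy is self-financing and V0 is arbitrage-free.

(0,0): Delta=1.0000 Bond=-119.3451
(1,0): Delta=1.0000 Bond=-121.7320
(1,1): Delta=1.0000 Bond=-121.7320
(2,0): Delta=1.0000 Bond=-124.1667
(2,1): Delta=1.0000 Bond=-124.1667
(2,2): Delta=1.0000 Bond=-124.1667
V0=-9.3451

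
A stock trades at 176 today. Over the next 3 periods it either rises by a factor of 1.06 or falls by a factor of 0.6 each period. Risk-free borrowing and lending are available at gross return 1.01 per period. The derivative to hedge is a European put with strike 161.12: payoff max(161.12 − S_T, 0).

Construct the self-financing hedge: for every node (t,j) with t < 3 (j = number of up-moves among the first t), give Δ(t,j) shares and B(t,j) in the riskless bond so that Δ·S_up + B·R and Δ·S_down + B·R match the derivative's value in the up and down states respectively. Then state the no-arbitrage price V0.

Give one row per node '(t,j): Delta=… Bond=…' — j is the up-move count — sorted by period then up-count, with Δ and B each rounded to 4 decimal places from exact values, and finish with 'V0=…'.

Since d<R<u, set p* = (R−d)/(u−d) = 0.8913; price each node as the discounted p*-expectation of its children.
Payoff layer (t=3): V(3,0)=123.1040, V(3,1)=93.9584, V(3,2)=42.4678, V(3,3)=0.0000
(2,0): S=63.3600. Δ = (V_up−V_dn)/(S_up−S_dn) = (93.9584−123.1040)/(67.1616−38.0160) = -1.0000. V = [p*·93.9584 + (1−p*)·123.1040]/1.01 = 96.1648. B = V − Δ·S = 159.5248.
(2,1): S=111.9360. Δ = (V_up−V_dn)/(S_up−S_dn) = (42.4678−93.9584)/(118.6522−67.1616) = -1.0000. V = [p*·42.4678 + (1−p*)·93.9584]/1.01 = 47.5888. B = V − Δ·S = 159.5248.
(2,2): S=197.7536. Δ = (V_up−V_dn)/(S_up−S_dn) = (0.0000−42.4678)/(209.6188−118.6522) = -0.4669. V = [p*·0.0000 + (1−p*)·42.4678]/1.01 = 4.5704. B = V − Δ·S = 96.8918.
(1,0): S=105.6000. Δ = (V_up−V_dn)/(S_up−S_dn) = (47.5888−96.1648)/(111.9360−63.3600) = -1.0000. V = [p*·47.5888 + (1−p*)·96.1648]/1.01 = 52.3453. B = V − Δ·S = 157.9453.
(1,1): S=186.5600. Δ = (V_up−V_dn)/(S_up−S_dn) = (4.5704−47.5888)/(197.7536−111.9360) = -0.5013. V = [p*·4.5704 + (1−p*)·47.5888]/1.01 = 9.1547. B = V − Δ·S = 102.6730.
(0,0): S=176.0000. Δ = (V_up−V_dn)/(S_up−S_dn) = (9.1547−52.3453)/(186.5600−105.6000) = -0.5335. V = [p*·9.1547 + (1−p*)·52.3453]/1.01 = 13.7122. B = V − Δ·S = 107.6048.
Self-financing check: at every node Δ·S+B equals the discounted successor values.

(0,0): Delta=-0.5335 Bond=107.6048
(1,0): Delta=-1.0000 Bond=157.9453
(1,1): Delta=-0.5013 Bond=102.6730
(2,0): Delta=-1.0000 Bond=159.5248
(2,1): Delta=-1.0000 Bond=159.5248
(2,2): Delta=-0.4669 Bond=96.8918
V0=13.7122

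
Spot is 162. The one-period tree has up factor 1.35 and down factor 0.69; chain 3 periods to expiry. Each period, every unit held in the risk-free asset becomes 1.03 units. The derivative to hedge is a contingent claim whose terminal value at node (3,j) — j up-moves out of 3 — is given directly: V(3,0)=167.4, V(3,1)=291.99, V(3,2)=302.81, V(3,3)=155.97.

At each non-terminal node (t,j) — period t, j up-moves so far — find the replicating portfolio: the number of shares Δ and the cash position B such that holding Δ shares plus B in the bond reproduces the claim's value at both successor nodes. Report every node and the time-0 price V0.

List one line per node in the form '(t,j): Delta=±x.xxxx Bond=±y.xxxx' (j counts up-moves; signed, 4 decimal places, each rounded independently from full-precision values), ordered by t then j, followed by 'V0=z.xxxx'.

(0,0): Delta=-0.0377 Bond=247.1272
(1,0): Delta=0.8683 Bond=153.2683
(1,1): Delta=-0.4735 Bond=349.8564
(2,0): Delta=2.4475 Bond=36.0649
(2,1): Delta=0.1086 Bond=272.5031
(2,2): Delta=-0.7536 Bond=443.0335
V0=241.0215

No-arbitrage ⇒ martingale measure with p* = (R−d)/(u−d) = 0.5152.
Terminal values V(3,·): V(3,0)=167.4000, V(3,1)=291.9900, V(3,2)=302.8100, V(3,3)=155.9700
(2,0): S=77.1282. Δ = (V_up−V_dn)/(S_up−S_dn) = (291.9900−167.4000)/(104.1231−53.2185) = 2.4475. V = [p*·291.9900 + (1−p*)·167.4000]/1.03 = 224.8376. B = V − Δ·S = 36.0649.
(2,1): S=150.9030. Δ = (V_up−V_dn)/(S_up−S_dn) = (302.8100−291.9900)/(203.7191−104.1231) = 0.1086. V = [p*·302.8100 + (1−p*)·291.9900]/1.03 = 288.8970. B = V − Δ·S = 272.5031.
(2,2): S=295.2450. Δ = (V_up−V_dn)/(S_up−S_dn) = (155.9700−302.8100)/(398.5808−203.7191) = -0.7536. V = [p*·155.9700 + (1−p*)·302.8100]/1.03 = 220.5487. B = V − Δ·S = 443.0335.
(1,0): S=111.7800. Δ = (V_up−V_dn)/(S_up−S_dn) = (288.8970−224.8376)/(150.9030−77.1282) = 0.8683. V = [p*·288.8970 + (1−p*)·224.8376]/1.03 = 250.3281. B = V − Δ·S = 153.2683.
(1,1): S=218.7000. Δ = (V_up−V_dn)/(S_up−S_dn) = (220.5487−288.8970)/(295.2450−150.9030) = -0.4735. V = [p*·220.5487 + (1−p*)·288.8970]/1.03 = 246.2983. B = V − Δ·S = 349.8564.
(0,0): S=162.0000. Δ = (V_up−V_dn)/(S_up−S_dn) = (246.2983−250.3281)/(218.7000−111.7800) = -0.0377. V = [p*·246.2983 + (1−p*)·250.3281]/1.03 = 241.0215. B = V − Δ·S = 247.1272.
The time-0 hedge costs 241.0215, which is the no-arbitrage price.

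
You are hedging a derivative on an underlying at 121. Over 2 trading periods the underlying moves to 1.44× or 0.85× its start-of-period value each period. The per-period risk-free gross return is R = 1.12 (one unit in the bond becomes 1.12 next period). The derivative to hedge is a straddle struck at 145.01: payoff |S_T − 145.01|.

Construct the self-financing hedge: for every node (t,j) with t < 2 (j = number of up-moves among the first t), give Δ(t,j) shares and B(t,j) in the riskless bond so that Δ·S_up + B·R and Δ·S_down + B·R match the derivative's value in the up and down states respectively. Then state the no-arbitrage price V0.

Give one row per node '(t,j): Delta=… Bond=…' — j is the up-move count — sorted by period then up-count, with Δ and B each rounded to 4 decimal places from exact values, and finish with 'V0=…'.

(0,0): Delta=0.2187 Bond=5.9421
(1,0): Delta=-0.8980 Bond=121.5135
(1,1): Delta=1.0000 Bond=-129.4732
V0=32.4085

The replicating-portfolio and risk-neutral prices coincide; use p* = (1.12−0.85)/(1.44−0.85) = 0.4576 for the latter.
Payoff layer (t=2): V(2,0)=57.5875, V(2,1)=3.0940, V(2,2)=105.8956
Node (1,0) S=102.8500: V=(p*·3.0940+(1−p*)·57.5875)/1.12=29.1516; Δ=(3.0940−57.5875)/(148.1040−87.4225)=-0.8980; B=V−Δ·S=121.5135
Node (1,1) S=174.2400: V=(p*·105.8956+(1−p*)·3.0940)/1.12=44.7668; Δ=(105.8956−3.0940)/(250.9056−148.1040)=1.0000; B=V−Δ·S=-129.4732
Node (0,0) S=121.0000: V=(p*·44.7668+(1−p*)·29.1516)/1.12=32.4085; Δ=(44.7668−29.1516)/(174.2400−102.8500)=0.2187; B=V−Δ·S=5.9421
Check: Δ(0,0)·S0 + B(0,0) = 32.4085 = V0.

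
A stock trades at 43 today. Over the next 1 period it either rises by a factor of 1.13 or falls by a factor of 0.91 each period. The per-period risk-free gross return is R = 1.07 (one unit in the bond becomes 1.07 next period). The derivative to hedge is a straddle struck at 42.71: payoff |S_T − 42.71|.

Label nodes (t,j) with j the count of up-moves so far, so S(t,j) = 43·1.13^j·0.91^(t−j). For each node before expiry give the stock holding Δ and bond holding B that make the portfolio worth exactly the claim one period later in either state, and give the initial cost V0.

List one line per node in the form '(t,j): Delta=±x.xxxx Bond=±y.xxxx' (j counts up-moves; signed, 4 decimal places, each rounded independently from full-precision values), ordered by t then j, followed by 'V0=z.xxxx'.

Under the risk-neutral measure, an up-move has probability p* = (R−d)/(u−d) = 0.7273 and values discount at R = 1.07.
Terminal payoffs: V(1,0)=3.5800, V(1,1)=5.8800
(0,0): S=43.0000. Δ = (V_up−V_dn)/(S_up−S_dn) = (5.8800−3.5800)/(48.5900−39.1300) = 0.2431. V = [p*·5.8800 + (1−p*)·3.5800]/1.07 = 4.9091. B = V − Δ·S = -5.5455.
Self-financing check: at every node Δ·S+B equals the discounted successor values.

(0,0): Delta=0.2431 Bond=-5.5455
V0=4.9091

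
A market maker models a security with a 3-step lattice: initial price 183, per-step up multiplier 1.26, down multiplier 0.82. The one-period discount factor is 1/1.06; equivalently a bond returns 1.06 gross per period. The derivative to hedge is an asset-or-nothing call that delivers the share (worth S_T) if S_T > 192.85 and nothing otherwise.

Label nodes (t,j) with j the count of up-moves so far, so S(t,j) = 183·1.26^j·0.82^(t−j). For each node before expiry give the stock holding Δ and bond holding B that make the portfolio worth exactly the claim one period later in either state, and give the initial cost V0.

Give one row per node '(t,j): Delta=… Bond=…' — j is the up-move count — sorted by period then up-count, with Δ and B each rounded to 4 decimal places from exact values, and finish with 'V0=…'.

(0,0): Delta=1.7261 Bond=-184.8483
(1,0): Delta=1.8567 Bond=-215.5331
(1,1): Delta=1.6553 Bond=-179.6109
(2,0): Delta=0.0000 Bond=0.0000
(2,1): Delta=2.8636 Bond=-418.8527
(2,2): Delta=1.0000 Bond=0.0000
V0=131.0323

Since d<R<u, set p* = (R−d)/(u−d) = 0.5455; price each node as the discounted p*-expectation of its children.
Terminal values V(3,·): V(3,0)=0.0000, V(3,1)=0.0000, V(3,2)=238.2353, V(3,3)=366.0688
Node (2,0) S=123.0492: V=(p*·0.0000+(1−p*)·0.0000)/1.06=0.0000; Δ=(0.0000−0.0000)/(155.0420−100.9003)=0.0000; B=V−Δ·S=0.0000
Node (2,1) S=189.0756: V=(p*·238.2353+(1−p*)·0.0000)/1.06=122.5910; Δ=(238.2353−0.0000)/(238.2353−155.0420)=2.8636; B=V−Δ·S=-418.8527
Node (2,2) S=290.5308: V=(p*·366.0688+(1−p*)·238.2353)/1.06=290.5308; Δ=(366.0688−238.2353)/(366.0688−238.2353)=1.0000; B=V−Δ·S=0.0000
Node (1,0) S=150.0600: V=(p*·122.5910+(1−p*)·0.0000)/1.06=63.0829; Δ=(122.5910−0.0000)/(189.0756−123.0492)=1.8567; B=V−Δ·S=-215.5331
Node (1,1) S=230.5800: V=(p*·290.5308+(1−p*)·122.5910)/1.06=202.0703; Δ=(290.5308−122.5910)/(290.5308−189.0756)=1.6553; B=V−Δ·S=-179.6109
Node (0,0) S=183.0000: V=(p*·202.0703+(1−p*)·63.0829)/1.06=131.0323; Δ=(202.0703−63.0829)/(230.5800−150.0600)=1.7261; B=V−Δ·S=-184.8483
Self-financing check: at every node Δ·S+B equals the discounted successor values.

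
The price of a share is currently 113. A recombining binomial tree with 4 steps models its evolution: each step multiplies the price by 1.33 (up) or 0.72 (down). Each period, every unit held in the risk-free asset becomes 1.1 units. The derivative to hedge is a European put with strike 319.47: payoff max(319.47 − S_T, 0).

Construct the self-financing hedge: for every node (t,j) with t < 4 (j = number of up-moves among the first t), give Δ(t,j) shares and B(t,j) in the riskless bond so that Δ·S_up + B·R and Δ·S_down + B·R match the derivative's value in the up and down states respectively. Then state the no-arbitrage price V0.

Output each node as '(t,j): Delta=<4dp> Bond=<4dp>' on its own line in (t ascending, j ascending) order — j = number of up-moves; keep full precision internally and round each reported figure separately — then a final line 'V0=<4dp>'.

Since d<R<u, set p* = (R−d)/(u−d) = 0.6230; price each node as the discounted p*-expectation of its children.
At expiry t=4: V(4,0)=289.1025, V(4,1)=263.3746, V(4,2)=215.8493, V(4,3)=128.0595, V(4,4)=0.0000
  t=3,j=0: stock 42.1770 → up 56.0954 (V=263.3746), down 30.3675 (V=289.1025). Price 248.2502; hedge Δ=-1.0000, bond B=290.4273.
  t=3,j=1: stock 77.9103 → up 103.6207 (V=215.8493), down 56.0954 (V=263.3746). Price 212.5169; hedge Δ=-1.0000, bond B=290.4273.
  t=3,j=2: stock 143.9177 → up 191.4105 (V=128.0595), down 103.6207 (V=215.8493). Price 146.5096; hedge Δ=-1.0000, bond B=290.4273.
  t=3,j=3: stock 265.8480 → up 353.5778 (V=0.0000), down 191.4105 (V=128.0595). Price 43.8952; hedge Δ=-0.7897, bond B=253.8287.
  t=2,j=0: stock 58.5792 → up 77.9103 (V=212.5169), down 42.1770 (V=248.2502). Price 205.4456; hedge Δ=-1.0000, bond B=264.0248.
  t=2,j=1: stock 108.2088 → up 143.9177 (V=146.5096), down 77.9103 (V=212.5169). Price 155.8160; hedge Δ=-1.0000, bond B=264.0248.
  t=2,j=2: stock 199.8857 → up 265.8480 (V=43.8952), down 143.9177 (V=146.5096). Price 75.0781; hedge Δ=-0.8416, bond B=243.2983.
  t=1,j=0: stock 81.3600 → up 108.2088 (V=155.8160), down 58.5792 (V=205.4456). Price 158.6625; hedge Δ=-1.0000, bond B=240.0225.
  t=1,j=1: stock 150.2900 → up 199.8857 (V=75.0781), down 108.2088 (V=155.8160). Price 95.9275; hedge Δ=-0.8807, bond B=228.2848.
  t=0,j=0: stock 113.0000 → up 150.2900 (V=95.9275), down 81.3600 (V=158.6625). Price 108.7106; hedge Δ=-0.9101, bond B=211.5550.
Check: Δ(0,0)·S0 + B(0,0) = 108.7106 = V0.

(0,0): Delta=-0.9101 Bond=211.5550
(1,0): Delta=-1.0000 Bond=240.0225
(1,1): Delta=-0.8807 Bond=228.2848
(2,0): Delta=-1.0000 Bond=264.0248
(2,1): Delta=-1.0000 Bond=264.0248
(2,2): Delta=-0.8416 Bond=243.2983
(3,0): Delta=-1.0000 Bond=290.4273
(3,1): Delta=-1.0000 Bond=290.4273
(3,2): Delta=-1.0000 Bond=290.4273
(3,3): Delta=-0.7897 Bond=253.8287
V0=108.7106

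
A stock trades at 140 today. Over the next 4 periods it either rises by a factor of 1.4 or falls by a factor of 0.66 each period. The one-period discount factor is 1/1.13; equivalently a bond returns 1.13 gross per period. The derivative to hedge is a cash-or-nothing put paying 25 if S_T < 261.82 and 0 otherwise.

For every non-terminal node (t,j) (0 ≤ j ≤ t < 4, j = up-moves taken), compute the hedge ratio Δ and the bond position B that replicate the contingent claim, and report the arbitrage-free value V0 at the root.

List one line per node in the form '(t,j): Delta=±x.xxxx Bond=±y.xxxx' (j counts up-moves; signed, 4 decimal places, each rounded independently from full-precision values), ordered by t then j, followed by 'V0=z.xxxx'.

(0,0): Delta=-0.0428 Bond=18.8367
(1,0): Delta=0.0000 Bond=17.3263
(1,1): Delta=-0.0545 Bond=23.5600
(2,0): Delta=0.0000 Bond=19.5787
(2,1): Delta=0.0000 Bond=19.5787
(2,2): Delta=-0.0692 Bond=30.6694
(3,0): Delta=0.0000 Bond=22.1239
(3,1): Delta=0.0000 Bond=22.1239
(3,2): Delta=0.0000 Bond=22.1239
(3,3): Delta=-0.0879 Bond=41.8560
V0=12.8379

Under the risk-neutral measure, an up-move has probability p* = (R−d)/(u−d) = 0.6351 and values discount at R = 1.13.
At expiry t=4: V(4,0)=25.0000, V(4,1)=25.0000, V(4,2)=25.0000, V(4,3)=25.0000, V(4,4)=0.0000
  t=3,j=0: stock 40.2494 → up 56.3492 (V=25.0000), down 26.5646 (V=25.0000). Price 22.1239; hedge Δ=0.0000, bond B=22.1239.
  t=3,j=1: stock 85.3776 → up 119.5286 (V=25.0000), down 56.3492 (V=25.0000). Price 22.1239; hedge Δ=0.0000, bond B=22.1239.
  t=3,j=2: stock 181.1040 → up 253.5456 (V=25.0000), down 119.5286 (V=25.0000). Price 22.1239; hedge Δ=0.0000, bond B=22.1239.
  t=3,j=3: stock 384.1600 → up 537.8240 (V=0.0000), down 253.5456 (V=25.0000). Price 8.0722; hedge Δ=-0.0879, bond B=41.8560.
  t=2,j=0: stock 60.9840 → up 85.3776 (V=22.1239), down 40.2494 (V=22.1239). Price 19.5787; hedge Δ=0.0000, bond B=19.5787.
  t=2,j=1: stock 129.3600 → up 181.1040 (V=22.1239), down 85.3776 (V=22.1239). Price 19.5787; hedge Δ=0.0000, bond B=19.5787.
  t=2,j=2: stock 274.4000 → up 384.1600 (V=8.0722), down 181.1040 (V=22.1239). Price 11.6807; hedge Δ=-0.0692, bond B=30.6694.
  t=1,j=0: stock 92.4000 → up 129.3600 (V=19.5787), down 60.9840 (V=19.5787). Price 17.3263; hedge Δ=0.0000, bond B=17.3263.
  t=1,j=1: stock 196.0000 → up 274.4000 (V=11.6807), down 129.3600 (V=19.5787). Price 12.8871; hedge Δ=-0.0545, bond B=23.5600.
  t=0,j=0: stock 140.0000 → up 196.0000 (V=12.8871), down 92.4000 (V=17.3263). Price 12.8379; hedge Δ=-0.0428, bond B=18.8367.
Check: Δ(0,0)·S0 + B(0,0) = 12.8379 = V0.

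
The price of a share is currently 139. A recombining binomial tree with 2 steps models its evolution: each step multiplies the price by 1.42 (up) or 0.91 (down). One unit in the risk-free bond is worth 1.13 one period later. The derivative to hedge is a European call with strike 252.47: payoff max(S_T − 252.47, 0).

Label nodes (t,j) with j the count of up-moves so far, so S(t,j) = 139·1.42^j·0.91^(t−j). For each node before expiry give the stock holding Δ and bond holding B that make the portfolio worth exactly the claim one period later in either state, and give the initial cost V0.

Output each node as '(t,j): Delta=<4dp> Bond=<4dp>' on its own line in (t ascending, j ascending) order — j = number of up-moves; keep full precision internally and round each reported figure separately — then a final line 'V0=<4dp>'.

(0,0): Delta=0.1498 Bond=-16.7634
(1,0): Delta=0.0000 Bond=0.0000
(1,1): Delta=0.2763 Bond=-43.9124
V0=4.0527

Risk-neutral probability p* = (R−d)/(u−d) = (1.13−0.91)/(1.42−0.91) = 0.4314.
Payoff layer (t=2): V(2,0)=0.0000, V(2,1)=0.0000, V(2,2)=27.8096
(1,0): S=126.4900. Δ = (V_up−V_dn)/(S_up−S_dn) = (0.0000−0.0000)/(179.6158−115.1059) = 0.0000. V = [p*·0.0000 + (1−p*)·0.0000]/1.13 = 0.0000. B = V − Δ·S = 0.0000.
(1,1): S=197.3800. Δ = (V_up−V_dn)/(S_up−S_dn) = (27.8096−0.0000)/(280.2796−179.6158) = 0.2763. V = [p*·27.8096 + (1−p*)·0.0000]/1.13 = 10.6162. B = V − Δ·S = -43.9124.
(0,0): S=139.0000. Δ = (V_up−V_dn)/(S_up−S_dn) = (10.6162−0.0000)/(197.3800−126.4900) = 0.1498. V = [p*·10.6162 + (1−p*)·0.0000]/1.13 = 4.0527. B = V − Δ·S = -16.7634.
Each (Δ,B) replicates both successor values, so the strategy is self-financing and V0 is arbitrage-free.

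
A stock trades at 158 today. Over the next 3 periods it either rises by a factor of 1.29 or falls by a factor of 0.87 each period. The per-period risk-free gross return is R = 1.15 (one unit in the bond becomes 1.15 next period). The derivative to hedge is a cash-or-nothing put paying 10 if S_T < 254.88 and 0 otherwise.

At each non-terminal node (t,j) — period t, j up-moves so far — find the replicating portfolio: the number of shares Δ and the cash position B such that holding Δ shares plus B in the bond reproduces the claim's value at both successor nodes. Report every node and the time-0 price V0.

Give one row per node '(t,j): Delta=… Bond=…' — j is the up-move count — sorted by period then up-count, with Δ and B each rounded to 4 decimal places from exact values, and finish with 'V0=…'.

The replicating-portfolio and risk-neutral prices coincide; use p* = (1.15−0.87)/(1.29−0.87) = 0.6667 for the latter.
At expiry t=3: V(3,0)=10.0000, V(3,1)=10.0000, V(3,2)=10.0000, V(3,3)=0.0000
  t=2,j=0: stock 119.5902 → up 154.2714 (V=10.0000), down 104.0435 (V=10.0000). Price 8.6957; hedge Δ=0.0000, bond B=8.6957.
  t=2,j=1: stock 177.3234 → up 228.7472 (V=10.0000), down 154.2714 (V=10.0000). Price 8.6957; hedge Δ=0.0000, bond B=8.6957.
  t=2,j=2: stock 262.9278 → up 339.1769 (V=0.0000), down 228.7472 (V=10.0000). Price 2.8986; hedge Δ=-0.0906, bond B=26.7081.
  t=1,j=0: stock 137.4600 → up 177.3234 (V=8.6957), down 119.5902 (V=8.6957). Price 7.5614; hedge Δ=0.0000, bond B=7.5614.
  t=1,j=1: stock 203.8200 → up 262.9278 (V=2.8986), down 177.3234 (V=8.6957). Price 4.2008; hedge Δ=-0.0677, bond B=18.0034.
  t=0,j=0: stock 158.0000 → up 203.8200 (V=4.2008), down 137.4600 (V=7.5614). Price 4.6270; hedge Δ=-0.0506, bond B=12.6285.
Root portfolio cost Δ·158+B reproduces V0=4.6270.

(0,0): Delta=-0.0506 Bond=12.6285
(1,0): Delta=0.0000 Bond=7.5614
(1,1): Delta=-0.0677 Bond=18.0034
(2,0): Delta=0.0000 Bond=8.6957
(2,1): Delta=0.0000 Bond=8.6957
(2,2): Delta=-0.0906 Bond=26.7081
V0=4.6270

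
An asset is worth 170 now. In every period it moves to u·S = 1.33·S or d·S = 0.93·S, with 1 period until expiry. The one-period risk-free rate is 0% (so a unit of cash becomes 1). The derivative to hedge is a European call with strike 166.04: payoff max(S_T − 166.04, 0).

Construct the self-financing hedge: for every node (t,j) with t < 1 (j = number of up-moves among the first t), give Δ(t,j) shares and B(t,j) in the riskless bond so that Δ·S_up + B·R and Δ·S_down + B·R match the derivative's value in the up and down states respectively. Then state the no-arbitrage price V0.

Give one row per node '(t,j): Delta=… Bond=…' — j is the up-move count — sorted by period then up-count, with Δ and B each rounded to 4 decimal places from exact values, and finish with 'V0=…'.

Under the risk-neutral measure, an up-move has probability p* = (R−d)/(u−d) = 0.1750 and values discount at R = 1.
Terminal payoffs: V(1,0)=0.0000, V(1,1)=60.0600
(0,0): S=170.0000. Δ = (V_up−V_dn)/(S_up−S_dn) = (60.0600−0.0000)/(226.1000−158.1000) = 0.8832. V = [p*·60.0600 + (1−p*)·0.0000]/1 = 10.5105. B = V − Δ·S = -139.6395.
Each (Δ,B) replicates both successor values, so the strategy is self-financing and V0 is arbitrage-free.

(0,0): Delta=0.8832 Bond=-139.6395
V0=10.5105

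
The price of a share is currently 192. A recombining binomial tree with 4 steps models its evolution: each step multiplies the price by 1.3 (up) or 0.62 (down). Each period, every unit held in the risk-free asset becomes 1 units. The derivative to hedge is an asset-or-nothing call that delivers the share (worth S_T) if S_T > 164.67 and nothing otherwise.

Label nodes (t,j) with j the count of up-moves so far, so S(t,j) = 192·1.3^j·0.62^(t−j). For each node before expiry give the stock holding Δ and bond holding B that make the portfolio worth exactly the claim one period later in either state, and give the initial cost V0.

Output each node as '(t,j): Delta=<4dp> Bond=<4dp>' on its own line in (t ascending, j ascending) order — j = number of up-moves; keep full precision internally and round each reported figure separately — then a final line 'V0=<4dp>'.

(0,0): Delta=1.2113 Bond=-98.5573
(1,0): Delta=1.0090 Bond=-74.4655
(1,1): Delta=1.2875 Bond=-117.5771
(2,0): Delta=0.0000 Bond=0.0000
(2,1): Delta=1.3888 Bond=-133.2541
(2,2): Delta=1.2494 Bond=-105.2006
(3,0): Delta=0.0000 Bond=0.0000
(3,1): Delta=0.0000 Bond=0.0000
(3,2): Delta=1.9118 Bond=-238.4546
(3,3): Delta=1.0000 Bond=0.0000
V0=134.0192

Under the risk-neutral measure, an up-move has probability p* = (R−d)/(u−d) = 0.5588 and values discount at R = 1.
Terminal payoffs: V(4,0)=0.0000, V(4,1)=0.0000, V(4,2)=0.0000, V(4,3)=261.5309, V(4,4)=548.3712
Node (3,0) S=45.7590: V=(p*·0.0000+(1−p*)·0.0000)/1=0.0000; Δ=(0.0000−0.0000)/(59.4867−28.3706)=0.0000; B=V−Δ·S=0.0000
Node (3,1) S=95.9462: V=(p*·0.0000+(1−p*)·0.0000)/1=0.0000; Δ=(0.0000−0.0000)/(124.7301−59.4867)=0.0000; B=V−Δ·S=0.0000
Node (3,2) S=201.1776: V=(p*·261.5309+(1−p*)·0.0000)/1=146.1496; Δ=(261.5309−0.0000)/(261.5309−124.7301)=1.9118; B=V−Δ·S=-238.4546
Node (3,3) S=421.8240: V=(p*·548.3712+(1−p*)·261.5309)/1=421.8240; Δ=(548.3712−261.5309)/(548.3712−261.5309)=1.0000; B=V−Δ·S=0.0000
Node (2,0) S=73.8048: V=(p*·0.0000+(1−p*)·0.0000)/1=0.0000; Δ=(0.0000−0.0000)/(95.9462−45.7590)=0.0000; B=V−Δ·S=0.0000
Node (2,1) S=154.7520: V=(p*·146.1496+(1−p*)·0.0000)/1=81.6718; Δ=(146.1496−0.0000)/(201.1776−95.9462)=1.3888; B=V−Δ·S=-133.2541
Node (2,2) S=324.4800: V=(p*·421.8240+(1−p*)·146.1496)/1=300.2029; Δ=(421.8240−146.1496)/(421.8240−201.1776)=1.2494; B=V−Δ·S=-105.2006
Node (1,0) S=119.0400: V=(p*·81.6718+(1−p*)·0.0000)/1=45.6401; Δ=(81.6718−0.0000)/(154.7520−73.8048)=1.0090; B=V−Δ·S=-74.4655
Node (1,1) S=249.6000: V=(p*·300.2029+(1−p*)·81.6718)/1=203.7922; Δ=(300.2029−81.6718)/(324.4800−154.7520)=1.2875; B=V−Δ·S=-117.5771
Node (0,0) S=192.0000: V=(p*·203.7922+(1−p*)·45.6401)/1=134.0192; Δ=(203.7922−45.6401)/(249.6000−119.0400)=1.2113; B=V−Δ·S=-98.5573
Root portfolio cost Δ·192+B reproduces V0=134.0192.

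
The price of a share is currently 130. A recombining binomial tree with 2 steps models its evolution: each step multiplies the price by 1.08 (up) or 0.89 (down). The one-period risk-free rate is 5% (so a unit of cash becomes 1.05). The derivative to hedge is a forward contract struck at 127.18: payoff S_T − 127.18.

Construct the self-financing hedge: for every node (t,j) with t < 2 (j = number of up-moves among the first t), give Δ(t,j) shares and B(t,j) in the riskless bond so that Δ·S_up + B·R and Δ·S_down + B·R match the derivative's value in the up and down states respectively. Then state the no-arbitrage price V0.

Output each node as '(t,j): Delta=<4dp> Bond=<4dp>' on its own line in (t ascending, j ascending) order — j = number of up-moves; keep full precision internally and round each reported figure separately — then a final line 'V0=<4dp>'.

(0,0): Delta=1.0000 Bond=-115.3560
(1,0): Delta=1.0000 Bond=-121.1238
(1,1): Delta=1.0000 Bond=-121.1238
V0=14.6440

The replicating-portfolio and risk-neutral prices coincide; use p* = (1.05−0.89)/(1.08−0.89) = 0.8421 for the latter.
Payoff layer (t=2): V(2,0)=-24.2070, V(2,1)=-2.2240, V(2,2)=24.4520
  t=1,j=0: stock 115.7000 → up 124.9560 (V=-2.2240), down 102.9730 (V=-24.2070). Price -5.4238; hedge Δ=1.0000, bond B=-121.1238.
  t=1,j=1: stock 140.4000 → up 151.6320 (V=24.4520), down 124.9560 (V=-2.2240). Price 19.2762; hedge Δ=1.0000, bond B=-121.1238.
  t=0,j=0: stock 130.0000 → up 140.4000 (V=19.2762), down 115.7000 (V=-5.4238). Price 14.6440; hedge Δ=1.0000, bond B=-115.3560.
Self-financing check: at every node Δ·S+B equals the discounted successor values.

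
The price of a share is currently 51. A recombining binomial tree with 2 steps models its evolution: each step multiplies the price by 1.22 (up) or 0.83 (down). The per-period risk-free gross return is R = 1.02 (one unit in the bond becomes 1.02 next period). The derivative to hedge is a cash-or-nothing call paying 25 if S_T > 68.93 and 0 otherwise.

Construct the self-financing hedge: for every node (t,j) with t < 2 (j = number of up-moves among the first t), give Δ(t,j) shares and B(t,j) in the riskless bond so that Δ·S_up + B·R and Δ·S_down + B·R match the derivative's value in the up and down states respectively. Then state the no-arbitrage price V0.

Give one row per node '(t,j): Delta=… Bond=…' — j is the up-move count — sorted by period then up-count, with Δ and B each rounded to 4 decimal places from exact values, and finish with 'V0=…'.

Since d<R<u, set p* = (R−d)/(u−d) = 0.4872; price each node as the discounted p*-expectation of its children.
Terminal values V(2,·): V(2,0)=0.0000, V(2,1)=0.0000, V(2,2)=25.0000
Node (1,0) S=42.3300: V=(p*·0.0000+(1−p*)·0.0000)/1.02=0.0000; Δ=(0.0000−0.0000)/(51.6426−35.1339)=0.0000; B=V−Δ·S=0.0000
Node (1,1) S=62.2200: V=(p*·25.0000+(1−p*)·0.0000)/1.02=11.9407; Δ=(25.0000−0.0000)/(75.9084−51.6426)=1.0303; B=V−Δ·S=-52.1619
Node (0,0) S=51.0000: V=(p*·11.9407+(1−p*)·0.0000)/1.02=5.7032; Δ=(11.9407−0.0000)/(62.2200−42.3300)=0.6003; B=V−Δ·S=-24.9139
Root portfolio cost Δ·51+B reproduces V0=5.7032.

(0,0): Delta=0.6003 Bond=-24.9139
(1,0): Delta=0.0000 Bond=0.0000
(1,1): Delta=1.0303 Bond=-52.1619
V0=5.7032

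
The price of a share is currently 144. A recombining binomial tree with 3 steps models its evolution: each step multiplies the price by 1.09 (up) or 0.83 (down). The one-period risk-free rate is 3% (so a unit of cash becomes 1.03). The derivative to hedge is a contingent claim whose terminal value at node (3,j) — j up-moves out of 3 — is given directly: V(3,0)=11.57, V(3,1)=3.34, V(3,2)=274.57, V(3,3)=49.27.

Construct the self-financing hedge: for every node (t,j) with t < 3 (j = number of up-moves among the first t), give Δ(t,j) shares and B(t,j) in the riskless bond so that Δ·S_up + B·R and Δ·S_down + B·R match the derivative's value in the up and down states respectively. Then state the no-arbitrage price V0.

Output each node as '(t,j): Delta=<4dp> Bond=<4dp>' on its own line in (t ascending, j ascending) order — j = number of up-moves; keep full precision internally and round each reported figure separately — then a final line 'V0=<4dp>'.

Under the risk-neutral measure, an up-move has probability p* = (R−d)/(u−d) = 0.7692 and values discount at R = 1.03.
At expiry t=3: V(3,0)=11.5700, V(3,1)=3.3400, V(3,2)=274.5700, V(3,3)=49.2700
  t=2,j=0: stock 99.2016 → up 108.1297 (V=3.3400), down 82.3373 (V=11.5700). Price 5.0866; hedge Δ=-0.3191, bond B=36.7405.
  t=2,j=1: stock 130.2768 → up 142.0017 (V=274.5700), down 108.1297 (V=3.3400). Price 205.8043; hedge Δ=8.0075, bond B=-837.3880.
  t=2,j=2: stock 171.0864 → up 186.4842 (V=49.2700), down 142.0017 (V=274.5700). Price 98.3129; hedge Δ=-5.0649, bond B=964.8514.
  t=1,j=0: stock 119.5200 → up 130.2768 (V=205.8043), down 99.2016 (V=5.0866). Price 154.8397; hedge Δ=6.4591, bond B=-617.1515.
  t=1,j=1: stock 156.9600 → up 171.0864 (V=98.3129), down 130.2768 (V=205.8043). Price 119.5327; hedge Δ=-2.6340, bond B=532.9612.
  t=0,j=0: stock 144.0000 → up 156.9600 (V=119.5327), down 119.5200 (V=154.8397). Price 123.9616; hedge Δ=-0.9430, bond B=259.7578.
Check: Δ(0,0)·S0 + B(0,0) = 123.9616 = V0.

(0,0): Delta=-0.9430 Bond=259.7578
(1,0): Delta=6.4591 Bond=-617.1515
(1,1): Delta=-2.6340 Bond=532.9612
(2,0): Delta=-0.3191 Bond=36.7405
(2,1): Delta=8.0075 Bond=-837.3880
(2,2): Delta=-5.0649 Bond=964.8514
V0=123.9616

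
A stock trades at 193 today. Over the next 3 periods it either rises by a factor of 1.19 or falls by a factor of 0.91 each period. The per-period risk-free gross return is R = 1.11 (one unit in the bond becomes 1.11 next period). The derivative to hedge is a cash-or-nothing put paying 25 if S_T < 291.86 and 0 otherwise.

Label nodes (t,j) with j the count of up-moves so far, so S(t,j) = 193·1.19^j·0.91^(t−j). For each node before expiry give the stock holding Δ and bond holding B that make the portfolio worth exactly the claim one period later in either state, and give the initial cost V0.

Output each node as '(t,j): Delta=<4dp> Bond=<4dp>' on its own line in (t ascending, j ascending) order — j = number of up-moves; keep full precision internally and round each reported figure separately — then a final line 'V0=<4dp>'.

(0,0): Delta=-0.1916 Bond=48.5907
(1,0): Delta=0.0000 Bond=20.2906
(1,1): Delta=-0.2502 Bond=67.3936
(2,0): Delta=0.0000 Bond=22.5225
(2,1): Delta=0.0000 Bond=22.5225
(2,2): Delta=-0.3267 Bond=95.7207
V0=11.6181

Under the risk-neutral measure, an up-move has probability p* = (R−d)/(u−d) = 0.7143 and values discount at R = 1.11.
Payoff layer (t=3): V(3,0)=25.0000, V(3,1)=25.0000, V(3,2)=25.0000, V(3,3)=0.0000
Node (2,0) S=159.8233: V=(p*·25.0000+(1−p*)·25.0000)/1.11=22.5225; Δ=(25.0000−25.0000)/(190.1897−145.4392)=0.0000; B=V−Δ·S=22.5225
Node (2,1) S=208.9997: V=(p*·25.0000+(1−p*)·25.0000)/1.11=22.5225; Δ=(25.0000−25.0000)/(248.7096−190.1897)=0.0000; B=V−Δ·S=22.5225
Node (2,2) S=273.3073: V=(p*·0.0000+(1−p*)·25.0000)/1.11=6.4350; Δ=(0.0000−25.0000)/(325.2357−248.7096)=-0.3267; B=V−Δ·S=95.7207
Node (1,0) S=175.6300: V=(p*·22.5225+(1−p*)·22.5225)/1.11=20.2906; Δ=(22.5225−22.5225)/(208.9997−159.8233)=0.0000; B=V−Δ·S=20.2906
Node (1,1) S=229.6700: V=(p*·6.4350+(1−p*)·22.5225)/1.11=9.9382; Δ=(6.4350−22.5225)/(273.3073−208.9997)=-0.2502; B=V−Δ·S=67.3936
Node (0,0) S=193.0000: V=(p*·9.9382+(1−p*)·20.2906)/1.11=11.6181; Δ=(9.9382−20.2906)/(229.6700−175.6300)=-0.1916; B=V−Δ·S=48.5907
The time-0 hedge costs 11.6181, which is the no-arbitrage price.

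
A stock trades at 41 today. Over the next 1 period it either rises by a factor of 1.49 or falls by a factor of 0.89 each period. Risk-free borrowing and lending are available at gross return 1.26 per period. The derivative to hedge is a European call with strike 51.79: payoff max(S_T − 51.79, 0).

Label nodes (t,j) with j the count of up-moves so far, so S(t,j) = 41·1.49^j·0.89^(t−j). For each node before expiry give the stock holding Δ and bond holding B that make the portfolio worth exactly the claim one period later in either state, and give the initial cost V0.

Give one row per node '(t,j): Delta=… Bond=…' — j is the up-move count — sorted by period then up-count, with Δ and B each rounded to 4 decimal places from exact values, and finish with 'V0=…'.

No-arbitrage ⇒ martingale measure with p* = (R−d)/(u−d) = 0.6167.
At expiry t=1: V(1,0)=0.0000, V(1,1)=9.3000
Node (0,0) S=41.0000: V=(p*·9.3000+(1−p*)·0.0000)/1.26=4.5516; Δ=(9.3000−0.0000)/(61.0900−36.4900)=0.3780; B=V−Δ·S=-10.9484
Each (Δ,B) replicates both successor values, so the strategy is self-financing and V0 is arbitrage-free.

(0,0): Delta=0.3780 Bond=-10.9484
V0=4.5516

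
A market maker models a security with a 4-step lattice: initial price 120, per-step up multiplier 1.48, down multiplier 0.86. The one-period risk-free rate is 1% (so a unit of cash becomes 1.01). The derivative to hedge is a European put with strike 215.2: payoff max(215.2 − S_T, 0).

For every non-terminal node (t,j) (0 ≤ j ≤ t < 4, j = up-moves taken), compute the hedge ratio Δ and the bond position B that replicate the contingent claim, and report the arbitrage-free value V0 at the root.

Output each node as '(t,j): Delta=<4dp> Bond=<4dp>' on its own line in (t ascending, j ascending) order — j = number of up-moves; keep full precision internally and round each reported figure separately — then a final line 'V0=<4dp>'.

Since d<R<u, set p* = (R−d)/(u−d) = 0.2419; price each node as the discounted p*-expectation of its children.
At expiry t=4: V(4,0)=149.5590, V(4,1)=102.2365, V(4,2)=20.7976, V(4,3)=0.0000, V(4,4)=0.0000
  t=3,j=0: stock 76.3267 → up 112.9635 (V=102.2365), down 65.6410 (V=149.5590). Price 136.7426; hedge Δ=-1.0000, bond B=213.0693.
  t=3,j=1: stock 131.3530 → up 194.4024 (V=20.7976), down 112.9635 (V=102.2365). Price 81.7163; hedge Δ=-1.0000, bond B=213.0693.
  t=3,j=2: stock 226.0493 → up 334.5529 (V=0.0000), down 194.4024 (V=20.7976). Price 15.6098; hedge Δ=-0.1484, bond B=49.1544.
  t=3,j=3: stock 389.0150 → up 575.7423 (V=0.0000), down 334.5529 (V=0.0000). Price 0.0000; hedge Δ=0.0000, bond B=0.0000.
  t=2,j=0: stock 88.7520 → up 131.3530 (V=81.7163), down 76.3267 (V=136.7426). Price 122.2077; hedge Δ=-1.0000, bond B=210.9597.
  t=2,j=1: stock 152.7360 → up 226.0493 (V=15.6098), down 131.3530 (V=81.7163). Price 65.0721; hedge Δ=-0.6981, bond B=171.6955.
  t=2,j=2: stock 262.8480 → up 389.0150 (V=0.0000), down 226.0493 (V=15.6098). Price 11.7161; hedge Δ=-0.0958, bond B=36.8933.
  t=1,j=0: stock 103.2000 → up 152.7360 (V=65.0721), down 88.7520 (V=122.2077). Price 107.3115; hedge Δ=-0.8930, bond B=199.4657.
  t=1,j=1: stock 177.6000 → up 262.8480 (V=11.7161), down 152.7360 (V=65.0721). Price 51.6469; hedge Δ=-0.4846, bond B=137.7050.
  t=0,j=0: stock 120.0000 → up 177.6000 (V=51.6469), down 103.2000 (V=107.3115). Price 92.9151; hedge Δ=-0.7482, bond B=182.6966.
Self-financing check: at every node Δ·S+B equals the discounted successor values.

(0,0): Delta=-0.7482 Bond=182.6966
(1,0): Delta=-0.8930 Bond=199.4657
(1,1): Delta=-0.4846 Bond=137.7050
(2,0): Delta=-1.0000 Bond=210.9597
(2,1): Delta=-0.6981 Bond=171.6955
(2,2): Delta=-0.0958 Bond=36.8933
(3,0): Delta=-1.0000 Bond=213.0693
(3,1): Delta=-1.0000 Bond=213.0693
(3,2): Delta=-0.1484 Bond=49.1544
(3,3): Delta=0.0000 Bond=0.0000
V0=92.9151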